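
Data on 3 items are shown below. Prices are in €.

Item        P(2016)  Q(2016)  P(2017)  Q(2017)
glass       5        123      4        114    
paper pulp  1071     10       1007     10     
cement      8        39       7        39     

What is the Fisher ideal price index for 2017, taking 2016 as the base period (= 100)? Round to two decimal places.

Laspeyres component (base-period weights):
ΣP(2017)Q(2016) = 4×123 + 1007×10 + 7×39 = 492 + 10070 + 273 = 10835
ΣP(2016)Q(2016) = 5×123 + 1071×10 + 8×39 = 615 + 10710 + 312 = 11637
L = 10835 / 11637 × 100 = 93.1082
Paasche component (current-period weights):
ΣP(2017)Q(2017) = 4×114 + 1007×10 + 7×39 = 456 + 10070 + 273 = 10799
ΣP(2016)Q(2017) = 5×114 + 1071×10 + 8×39 = 570 + 10710 + 312 = 11592
P = 10799 / 11592 × 100 = 93.1591
Fisher = √(L × P) = √(93.1082 × 93.1591) = 93.1336

93.13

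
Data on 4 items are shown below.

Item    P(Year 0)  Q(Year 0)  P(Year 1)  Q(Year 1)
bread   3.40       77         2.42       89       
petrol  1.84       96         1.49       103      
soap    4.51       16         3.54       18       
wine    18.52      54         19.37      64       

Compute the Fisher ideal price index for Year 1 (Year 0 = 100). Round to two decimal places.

94.94

Laspeyres component (base-period weights):
ΣP(Year 1)Q(Year 0) = 2.42×77 + 1.49×96 + 3.54×16 + 19.37×54 = 186.34 + 143.04 + 56.64 + 1045.98 = 1432
ΣP(Year 0)Q(Year 0) = 3.40×77 + 1.84×96 + 4.51×16 + 18.52×54 = 261.8 + 176.64 + 72.16 + 1000.08 = 1510.68
L = 1432 / 1510.68 × 100 = 94.7917
Paasche component (current-period weights):
ΣP(Year 1)Q(Year 1) = 2.42×89 + 1.49×103 + 3.54×18 + 19.37×64 = 215.38 + 153.47 + 63.72 + 1239.68 = 1672.25
ΣP(Year 0)Q(Year 1) = 3.40×89 + 1.84×103 + 4.51×18 + 18.52×64 = 302.6 + 189.52 + 81.18 + 1185.28 = 1758.58
P = 1672.25 / 1758.58 × 100 = 95.0909
Fisher = √(L × P) = √(94.7917 × 95.0909) = 94.9412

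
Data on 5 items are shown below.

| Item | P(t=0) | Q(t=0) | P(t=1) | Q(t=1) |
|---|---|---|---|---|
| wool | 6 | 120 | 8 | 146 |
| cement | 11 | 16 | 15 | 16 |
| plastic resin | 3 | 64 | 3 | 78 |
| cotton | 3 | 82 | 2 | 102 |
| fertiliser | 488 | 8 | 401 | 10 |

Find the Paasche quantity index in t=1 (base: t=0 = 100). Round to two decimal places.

Paasche quantity index uses current-period prices as weights.
ΣP(t=1)·Q(t=1) = 8×146 + 15×16 + 3×78 + 2×102 + 401×10 = 1168 + 240 + 234 + 204 + 4010 = 5856
ΣP(t=1)·Q(t=0) = 8×120 + 15×16 + 3×64 + 2×82 + 401×8 = 960 + 240 + 192 + 164 + 3208 = 4764
Index = 5856 / 4764 × 100 = 122.9219

122.92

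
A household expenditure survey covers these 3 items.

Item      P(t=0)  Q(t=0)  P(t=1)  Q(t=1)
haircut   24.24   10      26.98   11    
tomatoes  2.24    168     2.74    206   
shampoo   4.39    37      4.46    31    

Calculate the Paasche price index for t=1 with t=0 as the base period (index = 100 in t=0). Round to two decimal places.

115.66

Paasche price index uses current-period quantities as weights.
ΣP(t=1)·Q(t=1) = 26.98×11 + 2.74×206 + 4.46×31 = 296.78 + 564.44 + 138.26 = 999.48
ΣP(t=0)·Q(t=1) = 24.24×11 + 2.24×206 + 4.39×31 = 266.64 + 461.44 + 136.09 = 864.17
Index = 999.48 / 864.17 × 100 = 115.6578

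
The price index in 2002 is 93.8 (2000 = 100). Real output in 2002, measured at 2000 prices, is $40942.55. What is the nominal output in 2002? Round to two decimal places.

38404.11

Nominal = Real × (Index/100) = 40942.55 × (93.8/100)
        = 40942.55 × 0.938 = 38404.1119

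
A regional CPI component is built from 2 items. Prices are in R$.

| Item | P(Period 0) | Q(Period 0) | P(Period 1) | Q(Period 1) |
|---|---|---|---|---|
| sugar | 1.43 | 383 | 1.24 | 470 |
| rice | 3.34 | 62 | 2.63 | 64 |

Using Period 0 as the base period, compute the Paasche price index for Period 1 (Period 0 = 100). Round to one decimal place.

Paasche price index uses current-period quantities as weights.
ΣP(Period 1)·Q(Period 1) = 1.24×470 + 2.63×64 = 582.8 + 168.32 = 751.12
ΣP(Period 0)·Q(Period 1) = 1.43×470 + 3.34×64 = 672.1 + 213.76 = 885.86
Index = 751.12 / 885.86 × 100 = 84.7899

84.8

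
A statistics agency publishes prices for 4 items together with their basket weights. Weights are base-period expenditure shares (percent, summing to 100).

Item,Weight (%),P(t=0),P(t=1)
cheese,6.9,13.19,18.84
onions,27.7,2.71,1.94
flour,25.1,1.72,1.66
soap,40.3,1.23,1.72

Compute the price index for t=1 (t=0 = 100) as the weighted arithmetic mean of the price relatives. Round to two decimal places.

110.26

cheese: 6.9 × (18.84/13.19) = 6.9 × 1.428355 = 9.8556
onions: 27.7 × (1.94/2.71) = 27.7 × 0.715867 = 19.8295
flour: 25.1 × (1.66/1.72) = 25.1 × 0.965116 = 24.2244
soap: 40.3 × (1.72/1.23) = 40.3 × 1.398374 = 56.3545
Index = Σ wᵢ·(p₁ᵢ/p₀ᵢ) = 9.8556 + 19.8295 + 24.2244 + 56.3545 = 110.2641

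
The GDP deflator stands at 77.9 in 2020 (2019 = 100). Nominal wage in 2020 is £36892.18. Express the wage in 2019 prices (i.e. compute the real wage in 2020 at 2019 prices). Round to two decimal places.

Real = Nominal ÷ (Index/100) = 36892.18 ÷ (77.9/100)
     = 36892.18 ÷ 0.779 = 47358.3825

47358.38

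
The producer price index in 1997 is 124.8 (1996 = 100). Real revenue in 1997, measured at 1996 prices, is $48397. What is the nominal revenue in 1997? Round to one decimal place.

60399.5

Nominal = Real × (Index/100) = 48397 × (124.8/100)
        = 48397 × 1.248 = 60399.4560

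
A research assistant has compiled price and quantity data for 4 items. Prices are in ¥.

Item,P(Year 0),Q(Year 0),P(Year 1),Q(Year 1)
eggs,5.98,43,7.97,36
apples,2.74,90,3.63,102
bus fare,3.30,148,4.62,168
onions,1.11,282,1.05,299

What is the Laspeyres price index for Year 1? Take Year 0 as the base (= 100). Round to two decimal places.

Laspeyres price index uses base-period quantities as weights.
ΣP(Year 1)·Q(Year 0) = 7.97×43 + 3.63×90 + 4.62×148 + 1.05×282 = 342.71 + 326.7 + 683.76 + 296.1 = 1649.27
ΣP(Year 0)·Q(Year 0) = 5.98×43 + 2.74×90 + 3.30×148 + 1.11×282 = 257.14 + 246.6 + 488.4 + 313.02 = 1305.16
Index = 1649.27 / 1305.16 × 100 = 126.3653

126.37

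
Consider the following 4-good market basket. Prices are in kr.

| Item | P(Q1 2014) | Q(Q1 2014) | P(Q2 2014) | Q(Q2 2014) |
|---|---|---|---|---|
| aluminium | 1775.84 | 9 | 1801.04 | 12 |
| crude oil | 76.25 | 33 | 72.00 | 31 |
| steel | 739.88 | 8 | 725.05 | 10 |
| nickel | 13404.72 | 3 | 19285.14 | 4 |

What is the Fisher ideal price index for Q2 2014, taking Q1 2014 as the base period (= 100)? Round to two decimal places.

Laspeyres component (base-period weights):
ΣP(Q2 2014)Q(Q1 2014) = 1801.04×9 + 72.00×33 + 725.05×8 + 19285.14×3 = 16209.36 + 2376 + 5800.4 + 57855.42 = 82241.18
ΣP(Q1 2014)Q(Q1 2014) = 1775.84×9 + 76.25×33 + 739.88×8 + 13404.72×3 = 15982.56 + 2516.25 + 5919.04 + 40214.16 = 64632.01
L = 82241.18 / 64632.01 × 100 = 127.2453
Paasche component (current-period weights):
ΣP(Q2 2014)Q(Q2 2014) = 1801.04×12 + 72.00×31 + 725.05×10 + 19285.14×4 = 21612.48 + 2232 + 7250.5 + 77140.56 = 108235.54
ΣP(Q1 2014)Q(Q2 2014) = 1775.84×12 + 76.25×31 + 739.88×10 + 13404.72×4 = 21310.08 + 2363.75 + 7398.8 + 53618.88 = 84691.51
P = 108235.54 / 84691.51 × 100 = 127.7998
Fisher = √(L × P) = √(127.2453 × 127.7998) = 127.5222

127.52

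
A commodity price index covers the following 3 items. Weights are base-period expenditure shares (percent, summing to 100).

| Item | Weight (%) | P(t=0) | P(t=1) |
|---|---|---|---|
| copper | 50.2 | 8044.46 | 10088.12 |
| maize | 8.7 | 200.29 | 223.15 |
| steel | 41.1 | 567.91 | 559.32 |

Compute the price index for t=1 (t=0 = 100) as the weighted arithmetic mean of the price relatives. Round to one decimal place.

113.1

copper: 50.2 × (10088.12/8044.46) = 50.2 × 1.254046 = 62.9531
maize: 8.7 × (223.15/200.29) = 8.7 × 1.114135 = 9.6930
steel: 41.1 × (559.32/567.91) = 41.1 × 0.984874 = 40.4783
Index = Σ wᵢ·(p₁ᵢ/p₀ᵢ) = 62.9531 + 9.6930 + 40.4783 = 113.1244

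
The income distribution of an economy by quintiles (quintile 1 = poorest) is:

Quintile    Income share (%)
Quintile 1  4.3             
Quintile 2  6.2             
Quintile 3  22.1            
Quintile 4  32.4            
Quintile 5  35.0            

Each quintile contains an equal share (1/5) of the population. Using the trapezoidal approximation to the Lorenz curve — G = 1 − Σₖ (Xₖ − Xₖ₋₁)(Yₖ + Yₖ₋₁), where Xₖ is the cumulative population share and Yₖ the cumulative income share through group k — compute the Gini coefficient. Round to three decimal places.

0.350

Cumulative income shares Yₖ: 0.0430, 0.1050, 0.3260, 0.6500, 1.0000
Σ (Xₖ−Xₖ₋₁)(Yₖ+Yₖ₋₁) = (1/5)(0.0430+0.0000) + (1/5)(0.1050+0.0430) + (1/5)(0.3260+0.1050) + (1/5)(0.6500+0.3260) + (1/5)(1.0000+0.6500)
  = 0.0086 + 0.0296 + 0.0862 + 0.1952 + 0.3300 = 0.6496
G = 1 − 0.6496 = 0.3504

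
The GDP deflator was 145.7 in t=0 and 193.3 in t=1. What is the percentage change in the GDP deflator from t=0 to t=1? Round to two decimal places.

32.67%

Change = (193.3 − 145.7) / 145.7 × 100
       = 47.6 / 145.7 × 100 = 32.6699%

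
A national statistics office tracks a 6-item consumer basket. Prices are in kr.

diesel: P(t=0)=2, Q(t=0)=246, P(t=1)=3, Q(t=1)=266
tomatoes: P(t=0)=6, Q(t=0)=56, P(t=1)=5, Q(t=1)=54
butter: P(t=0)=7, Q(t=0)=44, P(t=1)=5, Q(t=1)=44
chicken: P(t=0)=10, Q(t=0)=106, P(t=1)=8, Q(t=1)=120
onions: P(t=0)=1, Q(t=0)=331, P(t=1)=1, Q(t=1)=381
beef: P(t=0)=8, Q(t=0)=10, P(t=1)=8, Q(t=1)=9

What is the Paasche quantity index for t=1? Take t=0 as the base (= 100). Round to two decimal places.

Paasche quantity index uses current-period prices as weights.
ΣP(t=1)·Q(t=1) = 3×266 + 5×54 + 5×44 + 8×120 + 1×381 + 8×9 = 798 + 270 + 220 + 960 + 381 + 72 = 2701
ΣP(t=1)·Q(t=0) = 3×246 + 5×56 + 5×44 + 8×106 + 1×331 + 8×10 = 738 + 280 + 220 + 848 + 331 + 80 = 2497
Index = 2701 / 2497 × 100 = 108.1698

108.17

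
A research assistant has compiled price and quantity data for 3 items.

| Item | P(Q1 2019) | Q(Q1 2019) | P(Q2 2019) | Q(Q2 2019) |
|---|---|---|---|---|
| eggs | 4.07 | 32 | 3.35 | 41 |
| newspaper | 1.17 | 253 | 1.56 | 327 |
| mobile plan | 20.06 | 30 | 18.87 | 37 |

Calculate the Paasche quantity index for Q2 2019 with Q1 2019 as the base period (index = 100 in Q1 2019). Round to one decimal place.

Paasche quantity index uses current-period prices as weights.
ΣP(Q2 2019)·Q(Q2 2019) = 3.35×41 + 1.56×327 + 18.87×37 = 137.35 + 510.12 + 698.19 = 1345.66
ΣP(Q2 2019)·Q(Q1 2019) = 3.35×32 + 1.56×253 + 18.87×30 = 107.2 + 394.68 + 566.1 = 1067.98
Index = 1345.66 / 1067.98 × 100 = 126.0005

126.0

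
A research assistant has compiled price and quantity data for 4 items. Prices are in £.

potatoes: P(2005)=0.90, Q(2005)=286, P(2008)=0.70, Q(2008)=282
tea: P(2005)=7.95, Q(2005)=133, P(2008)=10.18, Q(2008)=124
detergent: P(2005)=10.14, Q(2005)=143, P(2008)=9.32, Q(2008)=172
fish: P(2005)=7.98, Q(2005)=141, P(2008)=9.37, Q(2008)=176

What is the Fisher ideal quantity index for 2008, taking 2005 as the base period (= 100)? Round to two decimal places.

112.39

Laspeyres component (base-period weights):
ΣP(2005)Q(2008) = 0.90×282 + 7.95×124 + 10.14×172 + 7.98×176 = 253.8 + 985.8 + 1744.08 + 1404.48 = 4388.16
ΣP(2005)Q(2005) = 0.90×286 + 7.95×133 + 10.14×143 + 7.98×141 = 257.4 + 1057.35 + 1450.02 + 1125.18 = 3889.95
L = 4388.16 / 3889.95 × 100 = 112.8076
Paasche component (current-period weights):
ΣP(2008)Q(2008) = 0.70×282 + 10.18×124 + 9.32×172 + 9.37×176 = 197.4 + 1262.32 + 1603.04 + 1649.12 = 4711.88
ΣP(2008)Q(2005) = 0.70×286 + 10.18×133 + 9.32×143 + 9.37×141 = 200.2 + 1353.94 + 1332.76 + 1321.17 = 4208.07
P = 4711.88 / 4208.07 × 100 = 111.9725
Fisher = √(L × P) = √(112.8076 × 111.9725) = 112.3893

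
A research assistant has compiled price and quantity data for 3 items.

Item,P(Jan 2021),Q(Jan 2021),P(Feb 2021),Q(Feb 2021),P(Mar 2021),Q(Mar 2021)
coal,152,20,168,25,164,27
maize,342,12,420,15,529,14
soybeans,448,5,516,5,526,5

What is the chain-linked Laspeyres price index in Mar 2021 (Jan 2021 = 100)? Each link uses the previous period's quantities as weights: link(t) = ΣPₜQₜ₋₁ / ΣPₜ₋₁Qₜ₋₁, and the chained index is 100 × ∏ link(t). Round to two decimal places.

Link Jan 2021→Feb 2021:
ΣP(Feb 2021)Q(Jan 2021) = 168×20 + 420×12 + 516×5 = 3360 + 5040 + 2580 = 10980
ΣP(Jan 2021)Q(Jan 2021) = 152×20 + 342×12 + 448×5 = 3040 + 4104 + 2240 = 9384
link = 10980/9384 = 1.170077
Link Feb 2021→Mar 2021:
ΣP(Mar 2021)Q(Feb 2021) = 164×25 + 529×15 + 526×5 = 4100 + 7935 + 2630 = 14665
ΣP(Feb 2021)Q(Feb 2021) = 168×25 + 420×15 + 516×5 = 4200 + 6300 + 2580 = 13080
link = 14665/13080 = 1.121177
Chained index = 100 × 1.170077 × 1.121177 = 131.1864

131.19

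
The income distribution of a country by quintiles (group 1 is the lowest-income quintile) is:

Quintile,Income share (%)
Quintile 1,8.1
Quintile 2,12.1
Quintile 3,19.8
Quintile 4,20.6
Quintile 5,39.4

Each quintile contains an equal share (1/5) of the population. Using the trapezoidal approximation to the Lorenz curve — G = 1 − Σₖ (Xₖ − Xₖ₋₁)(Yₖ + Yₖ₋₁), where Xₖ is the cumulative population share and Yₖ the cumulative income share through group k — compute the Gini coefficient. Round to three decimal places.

Cumulative income shares Yₖ: 0.0810, 0.2020, 0.4000, 0.6060, 1.0000
Σ (Xₖ−Xₖ₋₁)(Yₖ+Yₖ₋₁) = (1/5)(0.0810+0.0000) + (1/5)(0.2020+0.0810) + (1/5)(0.4000+0.2020) + (1/5)(0.6060+0.4000) + (1/5)(1.0000+0.6060)
  = 0.0162 + 0.0566 + 0.1204 + 0.2012 + 0.3212 = 0.7156
G = 1 − 0.7156 = 0.2844

0.284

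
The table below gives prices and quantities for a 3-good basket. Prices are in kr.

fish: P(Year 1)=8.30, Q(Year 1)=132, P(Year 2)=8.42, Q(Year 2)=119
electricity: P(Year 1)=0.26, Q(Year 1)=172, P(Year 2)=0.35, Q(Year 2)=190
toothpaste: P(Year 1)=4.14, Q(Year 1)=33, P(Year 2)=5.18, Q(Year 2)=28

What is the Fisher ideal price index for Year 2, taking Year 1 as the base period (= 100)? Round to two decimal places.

105.19

Laspeyres component (base-period weights):
ΣP(Year 2)Q(Year 1) = 8.42×132 + 0.35×172 + 5.18×33 = 1111.44 + 60.2 + 170.94 = 1342.58
ΣP(Year 1)Q(Year 1) = 8.30×132 + 0.26×172 + 4.14×33 = 1095.6 + 44.72 + 136.62 = 1276.94
L = 1342.58 / 1276.94 × 100 = 105.1404
Paasche component (current-period weights):
ΣP(Year 2)Q(Year 2) = 8.42×119 + 0.35×190 + 5.18×28 = 1001.98 + 66.5 + 145.04 = 1213.52
ΣP(Year 1)Q(Year 2) = 8.30×119 + 0.26×190 + 4.14×28 = 987.7 + 49.4 + 115.92 = 1153.02
P = 1213.52 / 1153.02 × 100 = 105.2471
Fisher = √(L × P) = √(105.1404 × 105.2471) = 105.1937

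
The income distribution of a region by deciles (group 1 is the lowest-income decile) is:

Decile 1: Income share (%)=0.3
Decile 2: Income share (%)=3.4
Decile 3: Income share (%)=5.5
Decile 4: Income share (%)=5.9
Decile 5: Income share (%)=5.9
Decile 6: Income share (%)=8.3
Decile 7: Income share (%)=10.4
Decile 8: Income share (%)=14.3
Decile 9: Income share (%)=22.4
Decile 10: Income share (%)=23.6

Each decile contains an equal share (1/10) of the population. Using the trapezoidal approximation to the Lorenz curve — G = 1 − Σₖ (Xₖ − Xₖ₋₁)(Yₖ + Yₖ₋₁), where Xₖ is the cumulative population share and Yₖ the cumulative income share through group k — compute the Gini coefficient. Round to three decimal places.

0.403

Cumulative income shares Yₖ: 0.0030, 0.0370, 0.0920, 0.1510, 0.2100, 0.2930, 0.3970, 0.5400, 0.7640, 1.0000
Σ (Xₖ−Xₖ₋₁)(Yₖ+Yₖ₋₁) = (1/10)(0.0030+0.0000) + (1/10)(0.0370+0.0030) + (1/10)(0.0920+0.0370) + (1/10)(0.1510+0.0920) + (1/10)(0.2100+0.1510) + (1/10)(0.2930+0.2100) + (1/10)(0.3970+0.2930) + (1/10)(0.5400+0.3970) + (1/10)(0.7640+0.5400) + (1/10)(1.0000+0.7640)
  = 0.0003 + 0.0040 + 0.0129 + 0.0243 + 0.0361 + 0.0503 + 0.0690 + 0.0937 + 0.1304 + 0.1764 = 0.5974
G = 1 − 0.5974 = 0.4026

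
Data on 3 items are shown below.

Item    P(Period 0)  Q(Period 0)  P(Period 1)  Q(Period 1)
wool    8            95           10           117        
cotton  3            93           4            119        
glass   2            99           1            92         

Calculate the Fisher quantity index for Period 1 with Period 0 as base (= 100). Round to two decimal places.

Laspeyres component (base-period weights):
ΣP(Period 0)Q(Period 1) = 8×117 + 3×119 + 2×92 = 936 + 357 + 184 = 1477
ΣP(Period 0)Q(Period 0) = 8×95 + 3×93 + 2×99 = 760 + 279 + 198 = 1237
L = 1477 / 1237 × 100 = 119.4018
Paasche component (current-period weights):
ΣP(Period 1)Q(Period 1) = 10×117 + 4×119 + 1×92 = 1170 + 476 + 92 = 1738
ΣP(Period 1)Q(Period 0) = 10×95 + 4×93 + 1×99 = 950 + 372 + 99 = 1421
P = 1738 / 1421 × 100 = 122.3082
Fisher = √(L × P) = √(119.4018 × 122.3082) = 120.8463

120.85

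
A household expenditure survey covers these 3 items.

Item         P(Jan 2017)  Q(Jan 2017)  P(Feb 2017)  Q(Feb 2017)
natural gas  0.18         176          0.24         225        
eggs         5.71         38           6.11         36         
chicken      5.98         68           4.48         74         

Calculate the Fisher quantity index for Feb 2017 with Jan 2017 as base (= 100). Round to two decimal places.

104.82

Laspeyres component (base-period weights):
ΣP(Jan 2017)Q(Feb 2017) = 0.18×225 + 5.71×36 + 5.98×74 = 40.5 + 205.56 + 442.52 = 688.58
ΣP(Jan 2017)Q(Jan 2017) = 0.18×176 + 5.71×38 + 5.98×68 = 31.68 + 216.98 + 406.64 = 655.3
L = 688.58 / 655.3 × 100 = 105.0786
Paasche component (current-period weights):
ΣP(Feb 2017)Q(Feb 2017) = 0.24×225 + 6.11×36 + 4.48×74 = 54 + 219.96 + 331.52 = 605.48
ΣP(Feb 2017)Q(Jan 2017) = 0.24×176 + 6.11×38 + 4.48×68 = 42.24 + 232.18 + 304.64 = 579.06
P = 605.48 / 579.06 × 100 = 104.5626
Fisher = √(L × P) = √(105.0786 × 104.5626) = 104.8203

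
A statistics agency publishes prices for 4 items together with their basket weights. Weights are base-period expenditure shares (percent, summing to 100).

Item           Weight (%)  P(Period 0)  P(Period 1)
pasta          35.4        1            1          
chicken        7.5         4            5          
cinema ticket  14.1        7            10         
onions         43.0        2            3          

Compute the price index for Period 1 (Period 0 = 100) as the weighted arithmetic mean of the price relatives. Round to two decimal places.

pasta: 35.4 × (1/1) = 35.4 × 1.000000 = 35.4000
chicken: 7.5 × (5/4) = 7.5 × 1.250000 = 9.3750
cinema ticket: 14.1 × (10/7) = 14.1 × 1.428571 = 20.1429
onions: 43.0 × (3/2) = 43.0 × 1.500000 = 64.5000
Index = Σ wᵢ·(p₁ᵢ/p₀ᵢ) = 35.4000 + 9.3750 + 20.1429 + 64.5000 = 129.4179

129.42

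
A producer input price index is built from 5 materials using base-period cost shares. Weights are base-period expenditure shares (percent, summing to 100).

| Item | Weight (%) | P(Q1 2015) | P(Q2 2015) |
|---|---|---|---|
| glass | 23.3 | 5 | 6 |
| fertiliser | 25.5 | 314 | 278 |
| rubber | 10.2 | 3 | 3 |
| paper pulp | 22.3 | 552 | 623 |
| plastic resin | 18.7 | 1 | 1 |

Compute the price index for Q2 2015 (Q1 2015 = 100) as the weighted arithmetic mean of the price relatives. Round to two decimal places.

glass: 23.3 × (6/5) = 23.3 × 1.200000 = 27.9600
fertiliser: 25.5 × (278/314) = 25.5 × 0.885350 = 22.5764
rubber: 10.2 × (3/3) = 10.2 × 1.000000 = 10.2000
paper pulp: 22.3 × (623/552) = 22.3 × 1.128623 = 25.1683
plastic resin: 18.7 × (1/1) = 18.7 × 1.000000 = 18.7000
Index = Σ wᵢ·(p₁ᵢ/p₀ᵢ) = 27.9600 + 22.5764 + 10.2000 + 25.1683 + 18.7000 = 104.6047

104.60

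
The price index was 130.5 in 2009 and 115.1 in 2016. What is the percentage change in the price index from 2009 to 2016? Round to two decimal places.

-11.80%

Change = (115.1 − 130.5) / 130.5 × 100
       = -15.4 / 130.5 × 100 = -11.8008%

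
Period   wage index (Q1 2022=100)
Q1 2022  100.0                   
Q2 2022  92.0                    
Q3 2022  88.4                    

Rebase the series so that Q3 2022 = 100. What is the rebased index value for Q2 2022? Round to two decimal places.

104.07

Rebased(Q2 2022) = 92.0 / 88.4 × 100 = 104.0724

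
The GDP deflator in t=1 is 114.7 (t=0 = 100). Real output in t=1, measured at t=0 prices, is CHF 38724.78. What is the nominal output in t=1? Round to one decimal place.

44417.3

Nominal = Real × (Index/100) = 38724.78 × (114.7/100)
        = 38724.78 × 1.147 = 44417.3227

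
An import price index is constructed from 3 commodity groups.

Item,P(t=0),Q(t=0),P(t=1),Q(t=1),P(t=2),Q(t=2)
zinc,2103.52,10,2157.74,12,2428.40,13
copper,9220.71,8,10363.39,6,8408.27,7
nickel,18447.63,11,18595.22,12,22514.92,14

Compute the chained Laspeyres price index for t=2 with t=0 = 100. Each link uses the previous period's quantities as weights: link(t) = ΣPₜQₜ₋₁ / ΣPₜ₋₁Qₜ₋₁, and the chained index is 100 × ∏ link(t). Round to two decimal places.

Link t=0→t=1:
ΣP(t=1)Q(t=0) = 2157.74×10 + 10363.39×8 + 18595.22×11 = 21577.4 + 82907.12 + 204547.42 = 309031.94
ΣP(t=0)Q(t=0) = 2103.52×10 + 9220.71×8 + 18447.63×11 = 21035.2 + 73765.68 + 202923.93 = 297724.81
link = 309031.94/297724.81 = 1.037978
Link t=1→t=2:
ΣP(t=2)Q(t=1) = 2428.40×12 + 8408.27×6 + 22514.92×12 = 29140.8 + 50449.62 + 270179.04 = 349769.46
ΣP(t=1)Q(t=1) = 2157.74×12 + 10363.39×6 + 18595.22×12 = 25892.88 + 62180.34 + 223142.64 = 311215.86
link = 349769.46/311215.86 = 1.123881
Chained index = 100 × 1.037978 × 1.123881 = 116.6564

116.66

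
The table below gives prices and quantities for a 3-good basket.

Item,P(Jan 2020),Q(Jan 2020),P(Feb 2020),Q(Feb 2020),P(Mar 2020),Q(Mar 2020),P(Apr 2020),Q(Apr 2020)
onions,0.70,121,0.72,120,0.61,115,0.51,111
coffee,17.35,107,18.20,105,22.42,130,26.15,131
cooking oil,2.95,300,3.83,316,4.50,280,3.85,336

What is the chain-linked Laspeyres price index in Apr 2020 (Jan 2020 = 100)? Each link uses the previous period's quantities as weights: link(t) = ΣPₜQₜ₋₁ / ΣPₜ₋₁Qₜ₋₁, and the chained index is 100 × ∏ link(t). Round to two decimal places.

Link Jan 2020→Feb 2020:
ΣP(Feb 2020)Q(Jan 2020) = 0.72×121 + 18.20×107 + 3.83×300 = 87.12 + 1947.4 + 1149 = 3183.52
ΣP(Jan 2020)Q(Jan 2020) = 0.70×121 + 17.35×107 + 2.95×300 = 84.7 + 1856.45 + 885 = 2826.15
link = 3183.52/2826.15 = 1.126451
Link Feb 2020→Mar 2020:
ΣP(Mar 2020)Q(Feb 2020) = 0.61×120 + 22.42×105 + 4.50×316 = 73.2 + 2354.1 + 1422 = 3849.3
ΣP(Feb 2020)Q(Feb 2020) = 0.72×120 + 18.20×105 + 3.83×316 = 86.4 + 1911 + 1210.28 = 3207.68
link = 3849.3/3207.68 = 1.200026
Link Mar 2020→Apr 2020:
ΣP(Apr 2020)Q(Mar 2020) = 0.51×115 + 26.15×130 + 3.85×280 = 58.65 + 3399.5 + 1078 = 4536.15
ΣP(Mar 2020)Q(Mar 2020) = 0.61×115 + 22.42×130 + 4.50×280 = 70.15 + 2914.6 + 1260 = 4244.75
link = 4536.15/4244.75 = 1.068650
Chained index = 100 × 1.126451 × 1.200026 × 1.068650 = 144.4569

144.46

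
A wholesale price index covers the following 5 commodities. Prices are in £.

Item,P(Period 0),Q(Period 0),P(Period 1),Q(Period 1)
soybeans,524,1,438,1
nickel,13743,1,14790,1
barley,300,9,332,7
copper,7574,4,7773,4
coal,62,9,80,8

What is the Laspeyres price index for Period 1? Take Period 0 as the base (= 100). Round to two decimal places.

Laspeyres price index uses base-period quantities as weights.
ΣP(Period 1)·Q(Period 0) = 438×1 + 14790×1 + 332×9 + 7773×4 + 80×9 = 438 + 14790 + 2988 + 31092 + 720 = 50028
ΣP(Period 0)·Q(Period 0) = 524×1 + 13743×1 + 300×9 + 7574×4 + 62×9 = 524 + 13743 + 2700 + 30296 + 558 = 47821
Index = 50028 / 47821 × 100 = 104.6151

104.62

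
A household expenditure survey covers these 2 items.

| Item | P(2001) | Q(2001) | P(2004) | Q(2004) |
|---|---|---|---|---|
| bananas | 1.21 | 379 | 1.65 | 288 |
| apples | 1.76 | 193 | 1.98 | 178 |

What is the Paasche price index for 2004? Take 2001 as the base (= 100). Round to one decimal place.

125.1

Paasche price index uses current-period quantities as weights.
ΣP(2004)·Q(2004) = 1.65×288 + 1.98×178 = 475.2 + 352.44 = 827.64
ΣP(2001)·Q(2004) = 1.21×288 + 1.76×178 = 348.48 + 313.28 = 661.76
Index = 827.64 / 661.76 × 100 = 125.0665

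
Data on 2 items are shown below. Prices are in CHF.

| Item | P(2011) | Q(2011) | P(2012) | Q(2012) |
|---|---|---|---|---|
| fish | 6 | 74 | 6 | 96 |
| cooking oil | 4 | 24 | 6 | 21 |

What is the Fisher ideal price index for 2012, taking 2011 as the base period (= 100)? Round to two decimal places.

Laspeyres component (base-period weights):
ΣP(2012)Q(2011) = 6×74 + 6×24 = 444 + 144 = 588
ΣP(2011)Q(2011) = 6×74 + 4×24 = 444 + 96 = 540
L = 588 / 540 × 100 = 108.8889
Paasche component (current-period weights):
ΣP(2012)Q(2012) = 6×96 + 6×21 = 576 + 126 = 702
ΣP(2011)Q(2012) = 6×96 + 4×21 = 576 + 84 = 660
P = 702 / 660 × 100 = 106.3636
Fisher = √(L × P) = √(108.8889 × 106.3636) = 107.6189

107.62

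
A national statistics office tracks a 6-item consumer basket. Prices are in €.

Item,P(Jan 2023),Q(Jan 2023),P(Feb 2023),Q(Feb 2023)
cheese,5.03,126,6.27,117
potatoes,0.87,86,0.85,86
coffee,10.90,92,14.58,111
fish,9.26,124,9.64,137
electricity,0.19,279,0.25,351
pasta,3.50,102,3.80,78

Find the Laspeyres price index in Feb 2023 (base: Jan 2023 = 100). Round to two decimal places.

117.97

Laspeyres price index uses base-period quantities as weights.
ΣP(Feb 2023)·Q(Jan 2023) = 6.27×126 + 0.85×86 + 14.58×92 + 9.64×124 + 0.25×279 + 3.80×102 = 790.02 + 73.1 + 1341.36 + 1195.36 + 69.75 + 387.6 = 3857.19
ΣP(Jan 2023)·Q(Jan 2023) = 5.03×126 + 0.87×86 + 10.90×92 + 9.26×124 + 0.19×279 + 3.50×102 = 633.78 + 74.82 + 1002.8 + 1148.24 + 53.01 + 357 = 3269.65
Index = 3857.19 / 3269.65 × 100 = 117.9695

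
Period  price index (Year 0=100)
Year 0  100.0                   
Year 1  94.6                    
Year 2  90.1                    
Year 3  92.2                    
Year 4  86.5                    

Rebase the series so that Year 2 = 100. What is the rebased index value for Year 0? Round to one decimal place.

111.0

Rebased(Year 0) = 100.0 / 90.1 × 100 = 110.9878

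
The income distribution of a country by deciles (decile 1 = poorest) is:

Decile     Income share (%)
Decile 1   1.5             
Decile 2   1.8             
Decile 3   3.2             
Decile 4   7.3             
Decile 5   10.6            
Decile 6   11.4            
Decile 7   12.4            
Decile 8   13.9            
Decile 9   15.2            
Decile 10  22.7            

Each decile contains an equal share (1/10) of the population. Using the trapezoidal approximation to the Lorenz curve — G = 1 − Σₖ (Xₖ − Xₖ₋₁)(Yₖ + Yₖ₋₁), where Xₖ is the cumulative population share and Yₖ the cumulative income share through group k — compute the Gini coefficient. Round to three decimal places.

Cumulative income shares Yₖ: 0.0150, 0.0330, 0.0650, 0.1380, 0.2440, 0.3580, 0.4820, 0.6210, 0.7730, 1.0000
Σ (Xₖ−Xₖ₋₁)(Yₖ+Yₖ₋₁) = (1/10)(0.0150+0.0000) + (1/10)(0.0330+0.0150) + (1/10)(0.0650+0.0330) + (1/10)(0.1380+0.0650) + (1/10)(0.2440+0.1380) + (1/10)(0.3580+0.2440) + (1/10)(0.4820+0.3580) + (1/10)(0.6210+0.4820) + (1/10)(0.7730+0.6210) + (1/10)(1.0000+0.7730)
  = 0.0015 + 0.0048 + 0.0098 + 0.0203 + 0.0382 + 0.0602 + 0.0840 + 0.1103 + 0.1394 + 0.1773 = 0.6458
G = 1 − 0.6458 = 0.3542

0.354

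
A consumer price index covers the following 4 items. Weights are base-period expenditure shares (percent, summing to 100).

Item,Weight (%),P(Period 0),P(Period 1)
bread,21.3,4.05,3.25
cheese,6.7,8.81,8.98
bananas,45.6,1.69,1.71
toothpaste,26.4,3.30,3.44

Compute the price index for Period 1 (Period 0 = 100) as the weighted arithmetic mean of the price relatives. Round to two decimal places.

97.58

bread: 21.3 × (3.25/4.05) = 21.3 × 0.802469 = 17.0926
cheese: 6.7 × (8.98/8.81) = 6.7 × 1.019296 = 6.8293
bananas: 45.6 × (1.71/1.69) = 45.6 × 1.011834 = 46.1396
toothpaste: 26.4 × (3.44/3.30) = 26.4 × 1.042424 = 27.5200
Index = Σ wᵢ·(p₁ᵢ/p₀ᵢ) = 17.0926 + 6.8293 + 46.1396 + 27.5200 = 97.5815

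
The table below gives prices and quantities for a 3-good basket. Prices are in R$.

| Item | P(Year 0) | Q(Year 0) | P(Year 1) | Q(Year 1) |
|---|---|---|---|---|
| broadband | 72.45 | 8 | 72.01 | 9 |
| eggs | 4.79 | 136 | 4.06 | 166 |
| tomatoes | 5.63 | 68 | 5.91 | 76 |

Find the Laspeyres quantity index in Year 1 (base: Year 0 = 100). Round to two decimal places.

Laspeyres quantity index uses base-period prices as weights.
ΣP(Year 0)·Q(Year 1) = 72.45×9 + 4.79×166 + 5.63×76 = 652.05 + 795.14 + 427.88 = 1875.07
ΣP(Year 0)·Q(Year 0) = 72.45×8 + 4.79×136 + 5.63×68 = 579.6 + 651.44 + 382.84 = 1613.88
Index = 1875.07 / 1613.88 × 100 = 116.1840

116.18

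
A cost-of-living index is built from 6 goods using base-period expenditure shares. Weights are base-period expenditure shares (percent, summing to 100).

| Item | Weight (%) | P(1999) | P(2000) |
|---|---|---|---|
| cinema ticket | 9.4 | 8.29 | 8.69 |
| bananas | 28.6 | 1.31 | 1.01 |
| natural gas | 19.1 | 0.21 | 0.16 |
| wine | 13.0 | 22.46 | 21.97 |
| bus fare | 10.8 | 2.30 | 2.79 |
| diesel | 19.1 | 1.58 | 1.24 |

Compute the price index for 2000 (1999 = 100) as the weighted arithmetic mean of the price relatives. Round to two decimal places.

87.26

cinema ticket: 9.4 × (8.69/8.29) = 9.4 × 1.048251 = 9.8536
bananas: 28.6 × (1.01/1.31) = 28.6 × 0.770992 = 22.0504
natural gas: 19.1 × (0.16/0.21) = 19.1 × 0.761905 = 14.5524
wine: 13.0 × (21.97/22.46) = 13.0 × 0.978183 = 12.7164
bus fare: 10.8 × (2.79/2.30) = 10.8 × 1.213043 = 13.1009
diesel: 19.1 × (1.24/1.58) = 19.1 × 0.784810 = 14.9899
Index = Σ wᵢ·(p₁ᵢ/p₀ᵢ) = 9.8536 + 22.0504 + 14.5524 + 12.7164 + 13.1009 + 14.9899 = 87.2634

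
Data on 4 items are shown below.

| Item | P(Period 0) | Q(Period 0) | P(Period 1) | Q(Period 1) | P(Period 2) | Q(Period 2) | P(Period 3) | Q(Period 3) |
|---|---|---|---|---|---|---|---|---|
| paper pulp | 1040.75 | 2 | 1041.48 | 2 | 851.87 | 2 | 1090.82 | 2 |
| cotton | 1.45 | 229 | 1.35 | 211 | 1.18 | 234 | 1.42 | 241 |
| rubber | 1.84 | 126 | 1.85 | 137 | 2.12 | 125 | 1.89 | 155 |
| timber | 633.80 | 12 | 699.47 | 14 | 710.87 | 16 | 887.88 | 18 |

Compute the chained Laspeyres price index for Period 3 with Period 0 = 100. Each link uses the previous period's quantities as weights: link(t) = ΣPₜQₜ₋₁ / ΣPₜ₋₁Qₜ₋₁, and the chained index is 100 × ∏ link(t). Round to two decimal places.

Link Period 0→Period 1:
ΣP(Period 1)Q(Period 0) = 1041.48×2 + 1.35×229 + 1.85×126 + 699.47×12 = 2082.96 + 309.15 + 233.1 + 8393.64 = 11018.85
ΣP(Period 0)Q(Period 0) = 1040.75×2 + 1.45×229 + 1.84×126 + 633.80×12 = 2081.5 + 332.05 + 231.84 + 7605.6 = 10250.99
link = 11018.85/10250.99 = 1.074906
Link Period 1→Period 2:
ΣP(Period 2)Q(Period 1) = 851.87×2 + 1.18×211 + 2.12×137 + 710.87×14 = 1703.74 + 248.98 + 290.44 + 9952.18 = 12195.34
ΣP(Period 1)Q(Period 1) = 1041.48×2 + 1.35×211 + 1.85×137 + 699.47×14 = 2082.96 + 284.85 + 253.45 + 9792.58 = 12413.84
link = 12195.34/12413.84 = 0.982399
Link Period 2→Period 3:
ΣP(Period 3)Q(Period 2) = 1090.82×2 + 1.42×234 + 1.89×125 + 887.88×16 = 2181.64 + 332.28 + 236.25 + 14206.08 = 16956.25
ΣP(Period 2)Q(Period 2) = 851.87×2 + 1.18×234 + 2.12×125 + 710.87×16 = 1703.74 + 276.12 + 265 + 11373.92 = 13618.78
link = 16956.25/13618.78 = 1.245064
Chained index = 100 × 1.074906 × 0.982399 × 1.245064 = 131.4770

131.48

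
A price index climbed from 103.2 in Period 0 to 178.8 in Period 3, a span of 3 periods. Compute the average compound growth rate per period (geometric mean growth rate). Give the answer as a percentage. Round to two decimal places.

20.11%

Growth factor = (178.8/103.2)^(1/3) = (1.732558)^(1/3) = 1.201054
Growth rate = 1.201054 − 1 = 0.201054 = 20.1054%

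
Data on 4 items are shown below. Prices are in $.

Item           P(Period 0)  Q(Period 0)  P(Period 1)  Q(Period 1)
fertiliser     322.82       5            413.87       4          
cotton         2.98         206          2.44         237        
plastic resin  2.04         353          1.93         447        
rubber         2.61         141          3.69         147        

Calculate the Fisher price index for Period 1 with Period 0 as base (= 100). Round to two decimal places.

112.14

Laspeyres component (base-period weights):
ΣP(Period 1)Q(Period 0) = 413.87×5 + 2.44×206 + 1.93×353 + 3.69×141 = 2069.35 + 502.64 + 681.29 + 520.29 = 3773.57
ΣP(Period 0)Q(Period 0) = 322.82×5 + 2.98×206 + 2.04×353 + 2.61×141 = 1614.1 + 613.88 + 720.12 + 368.01 = 3316.11
L = 3773.57 / 3316.11 × 100 = 113.7951
Paasche component (current-period weights):
ΣP(Period 1)Q(Period 1) = 413.87×4 + 2.44×237 + 1.93×447 + 3.69×147 = 1655.48 + 578.28 + 862.71 + 542.43 = 3638.9
ΣP(Period 0)Q(Period 1) = 322.82×4 + 2.98×237 + 2.04×447 + 2.61×147 = 1291.28 + 706.26 + 911.88 + 383.67 = 3293.09
P = 3638.9 / 3293.09 × 100 = 110.5011
Fisher = √(L × P) = √(113.7951 × 110.5011) = 112.1360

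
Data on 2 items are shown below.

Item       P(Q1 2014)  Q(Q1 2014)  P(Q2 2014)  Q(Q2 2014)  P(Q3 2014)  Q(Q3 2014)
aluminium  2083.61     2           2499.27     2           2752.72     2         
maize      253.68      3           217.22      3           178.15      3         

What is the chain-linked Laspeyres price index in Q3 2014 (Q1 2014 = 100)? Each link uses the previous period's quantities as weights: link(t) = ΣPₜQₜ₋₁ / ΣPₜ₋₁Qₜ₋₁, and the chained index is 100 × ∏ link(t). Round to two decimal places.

122.56

Link Q1 2014→Q2 2014:
ΣP(Q2 2014)Q(Q1 2014) = 2499.27×2 + 217.22×3 = 4998.54 + 651.66 = 5650.2
ΣP(Q1 2014)Q(Q1 2014) = 2083.61×2 + 253.68×3 = 4167.22 + 761.04 = 4928.26
link = 5650.2/4928.26 = 1.146490
Link Q2 2014→Q3 2014:
ΣP(Q3 2014)Q(Q2 2014) = 2752.72×2 + 178.15×3 = 5505.44 + 534.45 = 6039.89
ΣP(Q2 2014)Q(Q2 2014) = 2499.27×2 + 217.22×3 = 4998.54 + 651.66 = 5650.2
link = 6039.89/5650.2 = 1.068969
Chained index = 100 × 1.146490 × 1.068969 = 122.5562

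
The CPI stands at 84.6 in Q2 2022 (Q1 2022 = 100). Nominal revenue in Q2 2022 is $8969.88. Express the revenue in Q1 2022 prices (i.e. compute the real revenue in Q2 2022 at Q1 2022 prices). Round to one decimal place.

Real = Nominal ÷ (Index/100) = 8969.88 ÷ (84.6/100)
     = 8969.88 ÷ 0.846 = 10602.6950

10602.7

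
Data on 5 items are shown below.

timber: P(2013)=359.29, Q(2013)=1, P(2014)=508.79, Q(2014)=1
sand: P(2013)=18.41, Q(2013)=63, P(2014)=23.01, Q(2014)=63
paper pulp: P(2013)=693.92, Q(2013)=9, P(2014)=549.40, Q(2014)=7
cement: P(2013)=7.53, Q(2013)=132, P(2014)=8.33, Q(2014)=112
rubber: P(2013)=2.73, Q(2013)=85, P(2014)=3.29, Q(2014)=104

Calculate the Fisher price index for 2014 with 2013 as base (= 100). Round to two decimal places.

93.23

Laspeyres component (base-period weights):
ΣP(2014)Q(2013) = 508.79×1 + 23.01×63 + 549.40×9 + 8.33×132 + 3.29×85 = 508.79 + 1449.63 + 4944.6 + 1099.56 + 279.65 = 8282.23
ΣP(2013)Q(2013) = 359.29×1 + 18.41×63 + 693.92×9 + 7.53×132 + 2.73×85 = 359.29 + 1159.83 + 6245.28 + 993.96 + 232.05 = 8990.41
L = 8282.23 / 8990.41 × 100 = 92.1229
Paasche component (current-period weights):
ΣP(2014)Q(2014) = 508.79×1 + 23.01×63 + 549.40×7 + 8.33×112 + 3.29×104 = 508.79 + 1449.63 + 3845.8 + 932.96 + 342.16 = 7079.34
ΣP(2013)Q(2014) = 359.29×1 + 18.41×63 + 693.92×7 + 7.53×112 + 2.73×104 = 359.29 + 1159.83 + 4857.44 + 843.36 + 283.92 = 7503.84
P = 7079.34 / 7503.84 × 100 = 94.3429
Fisher = √(L × P) = √(92.1229 × 94.3429) = 93.2263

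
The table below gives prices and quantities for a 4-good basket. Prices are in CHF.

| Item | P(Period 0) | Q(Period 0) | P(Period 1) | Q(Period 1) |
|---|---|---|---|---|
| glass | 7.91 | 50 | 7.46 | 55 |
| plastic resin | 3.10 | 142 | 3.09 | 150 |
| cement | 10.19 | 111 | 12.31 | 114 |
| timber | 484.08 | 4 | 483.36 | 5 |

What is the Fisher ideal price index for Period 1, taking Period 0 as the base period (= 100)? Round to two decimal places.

Laspeyres component (base-period weights):
ΣP(Period 1)Q(Period 0) = 7.46×50 + 3.09×142 + 12.31×111 + 483.36×4 = 373 + 438.78 + 1366.41 + 1933.44 = 4111.63
ΣP(Period 0)Q(Period 0) = 7.91×50 + 3.10×142 + 10.19×111 + 484.08×4 = 395.5 + 440.2 + 1131.09 + 1936.32 = 3903.11
L = 4111.63 / 3903.11 × 100 = 105.3424
Paasche component (current-period weights):
ΣP(Period 1)Q(Period 1) = 7.46×55 + 3.09×150 + 12.31×114 + 483.36×5 = 410.3 + 463.5 + 1403.34 + 2416.8 = 4693.94
ΣP(Period 0)Q(Period 1) = 7.91×55 + 3.10×150 + 10.19×114 + 484.08×5 = 435.05 + 465 + 1161.66 + 2420.4 = 4482.11
P = 4693.94 / 4482.11 × 100 = 104.7261
Fisher = √(L × P) = √(105.3424 × 104.7261) = 105.0338

105.03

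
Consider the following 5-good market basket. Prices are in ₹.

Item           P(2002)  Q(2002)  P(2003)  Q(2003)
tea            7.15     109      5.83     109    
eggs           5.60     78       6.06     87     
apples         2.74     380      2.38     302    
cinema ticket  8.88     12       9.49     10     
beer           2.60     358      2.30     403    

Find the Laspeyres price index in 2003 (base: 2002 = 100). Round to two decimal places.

89.53

Laspeyres price index uses base-period quantities as weights.
ΣP(2003)·Q(2002) = 5.83×109 + 6.06×78 + 2.38×380 + 9.49×12 + 2.30×358 = 635.47 + 472.68 + 904.4 + 113.88 + 823.4 = 2949.83
ΣP(2002)·Q(2002) = 7.15×109 + 5.60×78 + 2.74×380 + 8.88×12 + 2.60×358 = 779.35 + 436.8 + 1041.2 + 106.56 + 930.8 = 3294.71
Index = 2949.83 / 3294.71 × 100 = 89.5323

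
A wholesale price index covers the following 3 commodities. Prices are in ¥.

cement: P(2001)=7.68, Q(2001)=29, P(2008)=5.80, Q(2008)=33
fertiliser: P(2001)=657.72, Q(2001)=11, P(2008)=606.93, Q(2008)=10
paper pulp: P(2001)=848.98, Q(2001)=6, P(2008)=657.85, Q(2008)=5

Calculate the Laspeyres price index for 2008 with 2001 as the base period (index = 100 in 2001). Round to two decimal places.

85.98

Laspeyres price index uses base-period quantities as weights.
ΣP(2008)·Q(2001) = 5.80×29 + 606.93×11 + 657.85×6 = 168.2 + 6676.23 + 3947.1 = 10791.53
ΣP(2001)·Q(2001) = 7.68×29 + 657.72×11 + 848.98×6 = 222.72 + 7234.92 + 5093.88 = 12551.52
Index = 10791.53 / 12551.52 × 100 = 85.9779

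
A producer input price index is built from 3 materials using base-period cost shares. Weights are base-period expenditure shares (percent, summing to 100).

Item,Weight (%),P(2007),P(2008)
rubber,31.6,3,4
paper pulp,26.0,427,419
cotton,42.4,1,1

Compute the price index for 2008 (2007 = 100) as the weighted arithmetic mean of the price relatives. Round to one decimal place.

rubber: 31.6 × (4/3) = 31.6 × 1.333333 = 42.1333
paper pulp: 26.0 × (419/427) = 26.0 × 0.981265 = 25.5129
cotton: 42.4 × (1/1) = 42.4 × 1.000000 = 42.4000
Index = Σ wᵢ·(p₁ᵢ/p₀ᵢ) = 42.1333 + 25.5129 + 42.4000 = 110.0462

110.0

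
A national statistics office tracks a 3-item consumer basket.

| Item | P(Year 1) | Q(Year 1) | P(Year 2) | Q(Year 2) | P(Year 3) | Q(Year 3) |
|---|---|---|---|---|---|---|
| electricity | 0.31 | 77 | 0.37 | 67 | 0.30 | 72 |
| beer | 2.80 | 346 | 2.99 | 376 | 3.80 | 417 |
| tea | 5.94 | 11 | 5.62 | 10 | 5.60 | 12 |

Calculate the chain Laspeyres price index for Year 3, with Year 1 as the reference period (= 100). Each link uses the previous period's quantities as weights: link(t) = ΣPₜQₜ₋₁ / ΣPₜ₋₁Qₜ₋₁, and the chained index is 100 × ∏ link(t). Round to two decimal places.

132.75

Link Year 1→Year 2:
ΣP(Year 2)Q(Year 1) = 0.37×77 + 2.99×346 + 5.62×11 = 28.49 + 1034.54 + 61.82 = 1124.85
ΣP(Year 1)Q(Year 1) = 0.31×77 + 2.80×346 + 5.94×11 = 23.87 + 968.8 + 65.34 = 1058.01
link = 1124.85/1058.01 = 1.063175
Link Year 2→Year 3:
ΣP(Year 3)Q(Year 2) = 0.30×67 + 3.80×376 + 5.60×10 = 20.1 + 1428.8 + 56 = 1504.9
ΣP(Year 2)Q(Year 2) = 0.37×67 + 2.99×376 + 5.62×10 = 24.79 + 1124.24 + 56.2 = 1205.23
link = 1504.9/1205.23 = 1.248641
Chained index = 100 × 1.063175 × 1.248641 = 132.7525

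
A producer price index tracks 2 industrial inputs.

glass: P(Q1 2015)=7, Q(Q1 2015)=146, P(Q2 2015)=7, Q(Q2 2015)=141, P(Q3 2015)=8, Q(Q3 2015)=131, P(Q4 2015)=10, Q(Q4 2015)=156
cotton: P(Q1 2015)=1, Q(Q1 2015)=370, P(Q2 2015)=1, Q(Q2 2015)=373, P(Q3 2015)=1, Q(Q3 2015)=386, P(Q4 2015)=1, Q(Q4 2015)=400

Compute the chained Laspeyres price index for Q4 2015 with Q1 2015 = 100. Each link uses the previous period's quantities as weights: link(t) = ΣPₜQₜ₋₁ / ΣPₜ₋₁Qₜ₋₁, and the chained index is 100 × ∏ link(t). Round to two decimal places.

Link Q1 2015→Q2 2015:
ΣP(Q2 2015)Q(Q1 2015) = 7×146 + 1×370 = 1022 + 370 = 1392
ΣP(Q1 2015)Q(Q1 2015) = 7×146 + 1×370 = 1022 + 370 = 1392
link = 1392/1392 = 1.000000
Link Q2 2015→Q3 2015:
ΣP(Q3 2015)Q(Q2 2015) = 8×141 + 1×373 = 1128 + 373 = 1501
ΣP(Q2 2015)Q(Q2 2015) = 7×141 + 1×373 = 987 + 373 = 1360
link = 1501/1360 = 1.103676
Link Q3 2015→Q4 2015:
ΣP(Q4 2015)Q(Q3 2015) = 10×131 + 1×386 = 1310 + 386 = 1696
ΣP(Q3 2015)Q(Q3 2015) = 8×131 + 1×386 = 1048 + 386 = 1434
link = 1696/1434 = 1.182706
Chained index = 100 × 1.000000 × 1.103676 × 1.182706 = 130.5324

130.53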